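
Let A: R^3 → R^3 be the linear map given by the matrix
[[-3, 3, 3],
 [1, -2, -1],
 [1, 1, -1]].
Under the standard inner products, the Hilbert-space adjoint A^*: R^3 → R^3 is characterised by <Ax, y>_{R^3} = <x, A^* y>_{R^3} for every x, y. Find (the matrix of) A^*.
A^* = A^T =
[[-3, 1, 1],
 [3, -2, 1],
 [3, -1, -1]]

For real matrices with standard dot products, the defining identity <Ax, y> = <x, A^* y> gives (Ax)^T y = x^T (A^*) y, i.e. x^T A^T y = x^T (A^*) y. Since this holds for all x, y, we must have A^* = A^T. Therefore
A^* =
[[-3, 1, 1],
 [3, -2, 1],
 [3, -1, -1]].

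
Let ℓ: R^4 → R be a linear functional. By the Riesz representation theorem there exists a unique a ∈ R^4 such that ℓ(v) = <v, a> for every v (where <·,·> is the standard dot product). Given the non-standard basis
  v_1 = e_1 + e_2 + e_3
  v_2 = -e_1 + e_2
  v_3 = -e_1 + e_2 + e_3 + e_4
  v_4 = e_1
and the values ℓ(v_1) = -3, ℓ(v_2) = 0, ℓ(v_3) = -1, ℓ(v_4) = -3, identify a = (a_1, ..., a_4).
a = (-3, -3, 3, -4)

Write a = (a_1, ..., a_4) in the standard basis. For each basis vector v_i, ℓ(v_i) = <v_i, a> is a linear equation in the a_j's. Collect the n equations into a matrix system V a = ℓ, where row i of V is v_i (expressed in the standard basis). Since V is invertible (lower-triangular with 1s on the diagonal, up to permutation), solve by back-substitution:
  V =
[[1, 1, 1, 0],
 [-1, 1, 0, 0],
 [-1, 1, 1, 1],
 [1, 0, 0, 0]]
  V a = (-3, 0, -1, -3)
Solving gives a = (-3, -3, 3, -4).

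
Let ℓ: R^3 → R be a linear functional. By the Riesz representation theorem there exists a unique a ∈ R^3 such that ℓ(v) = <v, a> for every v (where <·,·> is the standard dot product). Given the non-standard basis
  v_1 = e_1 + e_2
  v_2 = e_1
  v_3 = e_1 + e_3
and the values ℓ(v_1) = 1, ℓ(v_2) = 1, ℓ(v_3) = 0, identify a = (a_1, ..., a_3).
a = (1, 0, -1)

Write a = (a_1, ..., a_3) in the standard basis. For each basis vector v_i, ℓ(v_i) = <v_i, a> is a linear equation in the a_j's. Collect the n equations into a matrix system V a = ℓ, where row i of V is v_i (expressed in the standard basis). Since V is invertible (lower-triangular with 1s on the diagonal, up to permutation), solve by back-substitution:
  V =
[[1, 1, 0],
 [1, 0, 0],
 [1, 0, 1]]
  V a = (1, 1, 0)
Solving gives a = (1, 0, -1).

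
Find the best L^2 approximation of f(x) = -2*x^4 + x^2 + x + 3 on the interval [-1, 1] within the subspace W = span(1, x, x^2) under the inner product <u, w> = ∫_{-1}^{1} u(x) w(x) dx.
g(x) = -5*x^2/7 + x + 111/35

The best approximation g ∈ W is the orthogonal projection of f onto W. Writing g = a_0 + a_1 x + a_2 x^2, the coefficients solve the normal equations G · a = b where
  G_{ij} = <φ_i, φ_j> and b_i = <f, φ_i>, with φ_0 = 1, φ_1 = x, φ_2 = x^2.
G =
  [2, 0, 2/3]
  [0, 2/3, 0]
  [2/3, 0, 2/5],
b = (88/15, 2/3, 64/35).
Solving gives a_0 = 111/35, a_1 = 1, a_2 = -5/7, so
  g(x) = -5*x^2/7 + x + 111/35.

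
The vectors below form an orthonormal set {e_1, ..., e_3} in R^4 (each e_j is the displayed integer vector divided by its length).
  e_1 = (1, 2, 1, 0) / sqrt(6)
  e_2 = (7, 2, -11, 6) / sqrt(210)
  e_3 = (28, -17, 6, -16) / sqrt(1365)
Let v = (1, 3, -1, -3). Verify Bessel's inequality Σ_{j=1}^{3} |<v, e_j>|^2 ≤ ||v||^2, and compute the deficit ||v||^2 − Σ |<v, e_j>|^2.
Σ |<v, e_j>|^2 = 251/39; ||v||^2 = 20; deficit = 529/39

Write each e_j = u_j / sqrt(<u_j, u_j>) where u_j is the displayed integer vector. Then <v, e_j> = <v, u_j> / sqrt(<u_j, u_j>), so |<v, e_j>|^2 = <v, u_j>^2 / <u_j, u_j>.
Coefficients: <v, e_1> = 6/sqrt(6), <v, e_2> = 6/sqrt(210), <v, e_3> = 19/sqrt(1365).
Square and sum: Σ |<v, e_j>|^2 = 251/39.
Compute ||v||^2 = v·v = 20.
Deficit = 20 − 251/39 = 529/39 ≥ 0, confirming Bessel's inequality. (The deficit equals ||v − Σ <v,e_j> e_j||^2, the squared distance from v to span{e_j}.)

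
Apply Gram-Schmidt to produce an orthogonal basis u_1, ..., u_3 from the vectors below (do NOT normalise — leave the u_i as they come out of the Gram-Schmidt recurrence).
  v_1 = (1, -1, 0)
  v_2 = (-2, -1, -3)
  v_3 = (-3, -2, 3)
Orthogonal basis:
  u_1 = (1, -1, 0)
  u_2 = (-3/2, -3/2, -3)
  u_3 = (-8/3, -8/3, 8/3)

Apply the Gram-Schmidt recurrence
  u_1 = v_1
  u_i = v_i − Σ_{j<i} ((v_i · u_j) / (u_j · u_j)) · u_j.

Step by step this gives:
  u_1 = (1, -1, 0)
  u_2 = (-3/2, -3/2, -3)
  u_3 = (-8/3, -8/3, 8/3)

Orthogonality check:
  u_2 · u_1 = 0 (should be 0)
  u_3 · u_1 = 0 (should be 0)
  u_3 · u_2 = 0 (should be 0)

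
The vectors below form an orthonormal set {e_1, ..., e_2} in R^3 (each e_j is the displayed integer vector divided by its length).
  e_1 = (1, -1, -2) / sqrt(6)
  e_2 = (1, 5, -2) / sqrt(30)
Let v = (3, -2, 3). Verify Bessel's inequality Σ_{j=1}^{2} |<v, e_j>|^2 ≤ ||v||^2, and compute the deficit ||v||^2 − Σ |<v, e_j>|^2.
Σ |<v, e_j>|^2 = 29/5; ||v||^2 = 22; deficit = 81/5

Write each e_j = u_j / sqrt(<u_j, u_j>) where u_j is the displayed integer vector. Then <v, e_j> = <v, u_j> / sqrt(<u_j, u_j>), so |<v, e_j>|^2 = <v, u_j>^2 / <u_j, u_j>.
Coefficients: <v, e_1> = -1/sqrt(6), <v, e_2> = -13/sqrt(30).
Square and sum: Σ |<v, e_j>|^2 = 29/5.
Compute ||v||^2 = v·v = 22.
Deficit = 22 − 29/5 = 81/5 ≥ 0, confirming Bessel's inequality. (The deficit equals ||v − Σ <v,e_j> e_j||^2, the squared distance from v to span{e_j}.)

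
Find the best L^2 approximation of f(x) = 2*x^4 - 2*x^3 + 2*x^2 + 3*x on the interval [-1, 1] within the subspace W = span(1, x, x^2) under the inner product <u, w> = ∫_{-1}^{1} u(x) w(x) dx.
g(x) = 26*x^2/7 + 9*x/5 - 6/35

The best approximation g ∈ W is the orthogonal projection of f onto W. Writing g = a_0 + a_1 x + a_2 x^2, the coefficients solve the normal equations G · a = b where
  G_{ij} = <φ_i, φ_j> and b_i = <f, φ_i>, with φ_0 = 1, φ_1 = x, φ_2 = x^2.
G =
  [2, 0, 2/3]
  [0, 2/3, 0]
  [2/3, 0, 2/5],
b = (32/15, 6/5, 48/35).
Solving gives a_0 = -6/35, a_1 = 9/5, a_2 = 26/7, so
  g(x) = 26*x^2/7 + 9*x/5 - 6/35.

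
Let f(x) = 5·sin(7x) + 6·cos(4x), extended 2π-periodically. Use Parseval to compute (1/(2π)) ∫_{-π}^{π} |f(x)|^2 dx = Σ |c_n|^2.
Σ |c_n|^2 = 61/2

Expand |f|^2 and use orthogonality of {sin(nx), cos(mx)} on [-π, π]:
  ∫_{-π}^{π} sin(nx)^2 dx = π, ∫ cos(mx)^2 dx = π, and cross terms integrate to 0.
So ∫_{-π}^{π} f(x)^2 dx = 5^2 · π + 6^2 · π = (25 + 36)π.
Divide by 2π: (25 + 36)/2 = 61/2.
By Parseval, this equals Σ |c_n|^2.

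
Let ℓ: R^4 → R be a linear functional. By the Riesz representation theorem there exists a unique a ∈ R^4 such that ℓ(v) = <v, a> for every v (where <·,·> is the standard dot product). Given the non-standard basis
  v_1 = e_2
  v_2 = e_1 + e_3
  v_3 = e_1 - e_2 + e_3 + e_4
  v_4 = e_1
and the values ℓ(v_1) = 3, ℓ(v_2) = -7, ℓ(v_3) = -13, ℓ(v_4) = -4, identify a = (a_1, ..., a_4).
a = (-4, 3, -3, -3)

Write a = (a_1, ..., a_4) in the standard basis. For each basis vector v_i, ℓ(v_i) = <v_i, a> is a linear equation in the a_j's. Collect the n equations into a matrix system V a = ℓ, where row i of V is v_i (expressed in the standard basis). Since V is invertible (lower-triangular with 1s on the diagonal, up to permutation), solve by back-substitution:
  V =
[[0, 1, 0, 0],
 [1, 0, 1, 0],
 [1, -1, 1, 1],
 [1, 0, 0, 0]]
  V a = (3, -7, -13, -4)
Solving gives a = (-4, 3, -3, -3).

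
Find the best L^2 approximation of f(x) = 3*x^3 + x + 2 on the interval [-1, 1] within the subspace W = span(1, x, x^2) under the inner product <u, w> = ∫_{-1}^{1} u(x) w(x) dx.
g(x) = 14*x/5 + 2

The best approximation g ∈ W is the orthogonal projection of f onto W. Writing g = a_0 + a_1 x + a_2 x^2, the coefficients solve the normal equations G · a = b where
  G_{ij} = <φ_i, φ_j> and b_i = <f, φ_i>, with φ_0 = 1, φ_1 = x, φ_2 = x^2.
G =
  [2, 0, 2/3]
  [0, 2/3, 0]
  [2/3, 0, 2/5],
b = (4, 28/15, 4/3).
Solving gives a_0 = 2, a_1 = 14/5, a_2 = 0, so
  g(x) = 14*x/5 + 2.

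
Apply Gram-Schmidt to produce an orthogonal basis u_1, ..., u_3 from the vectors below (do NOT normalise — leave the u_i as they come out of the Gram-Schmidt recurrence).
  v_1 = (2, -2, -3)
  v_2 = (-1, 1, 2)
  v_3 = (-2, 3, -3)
Orthogonal basis:
  u_1 = (2, -2, -3)
  u_2 = (3/17, -3/17, 4/17)
  u_3 = (1/2, 1/2, 0)

Apply the Gram-Schmidt recurrence
  u_1 = v_1
  u_i = v_i − Σ_{j<i} ((v_i · u_j) / (u_j · u_j)) · u_j.

Step by step this gives:
  u_1 = (2, -2, -3)
  u_2 = (3/17, -3/17, 4/17)
  u_3 = (1/2, 1/2, 0)

Orthogonality check:
  u_2 · u_1 = 0 (should be 0)
  u_3 · u_1 = 0 (should be 0)
  u_3 · u_2 = 0 (should be 0)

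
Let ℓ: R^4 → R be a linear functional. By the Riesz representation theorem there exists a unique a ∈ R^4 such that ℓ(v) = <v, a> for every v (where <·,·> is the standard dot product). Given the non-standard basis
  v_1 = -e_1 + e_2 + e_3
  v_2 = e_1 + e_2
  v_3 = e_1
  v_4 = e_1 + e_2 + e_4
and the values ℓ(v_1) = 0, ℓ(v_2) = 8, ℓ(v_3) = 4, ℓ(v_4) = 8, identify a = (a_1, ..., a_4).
a = (4, 4, 0, 0)

Write a = (a_1, ..., a_4) in the standard basis. For each basis vector v_i, ℓ(v_i) = <v_i, a> is a linear equation in the a_j's. Collect the n equations into a matrix system V a = ℓ, where row i of V is v_i (expressed in the standard basis). Since V is invertible (lower-triangular with 1s on the diagonal, up to permutation), solve by back-substitution:
  V =
[[-1, 1, 1, 0],
 [1, 1, 0, 0],
 [1, 0, 0, 0],
 [1, 1, 0, 1]]
  V a = (0, 8, 4, 8)
Solving gives a = (4, 4, 0, 0).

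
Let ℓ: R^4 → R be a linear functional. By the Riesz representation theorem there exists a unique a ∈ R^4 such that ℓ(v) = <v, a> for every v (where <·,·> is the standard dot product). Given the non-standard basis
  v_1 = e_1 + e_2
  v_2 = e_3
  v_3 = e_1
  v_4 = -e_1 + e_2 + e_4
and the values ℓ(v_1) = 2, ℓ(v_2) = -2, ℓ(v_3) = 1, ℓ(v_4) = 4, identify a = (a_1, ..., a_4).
a = (1, 1, -2, 4)

Write a = (a_1, ..., a_4) in the standard basis. For each basis vector v_i, ℓ(v_i) = <v_i, a> is a linear equation in the a_j's. Collect the n equations into a matrix system V a = ℓ, where row i of V is v_i (expressed in the standard basis). Since V is invertible (lower-triangular with 1s on the diagonal, up to permutation), solve by back-substitution:
  V =
[[1, 1, 0, 0],
 [0, 0, 1, 0],
 [1, 0, 0, 0],
 [-1, 1, 0, 1]]
  V a = (2, -2, 1, 4)
Solving gives a = (1, 1, -2, 4).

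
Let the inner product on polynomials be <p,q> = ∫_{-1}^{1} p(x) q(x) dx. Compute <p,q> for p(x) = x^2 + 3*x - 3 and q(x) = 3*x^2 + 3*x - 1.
<p,q> = 98/15

Expand the product: p(x)·q(x) = 3*x^4 + 12*x^3 - x^2 - 12*x + 3.
∫_{-1}^{1} of each monomial x^k gives [2/(k+1) if k even, 0 if k odd]. Integrating term-by-term (or equivalently evaluating the antiderivative F(x) = 3*x^5/5 + 3*x^4 - x^3/3 - 6*x^2 + 3*x at the endpoints):
  F(1) − F(−1) = 4/15 − (-94/15) = 98/15.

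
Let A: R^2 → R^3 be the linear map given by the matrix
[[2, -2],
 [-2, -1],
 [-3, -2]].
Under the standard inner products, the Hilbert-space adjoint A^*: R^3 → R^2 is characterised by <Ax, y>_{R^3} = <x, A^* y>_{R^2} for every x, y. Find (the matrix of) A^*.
A^* = A^T =
[[2, -2, -3],
 [-2, -1, -2]]

For real matrices with standard dot products, the defining identity <Ax, y> = <x, A^* y> gives (Ax)^T y = x^T (A^*) y, i.e. x^T A^T y = x^T (A^*) y. Since this holds for all x, y, we must have A^* = A^T. Therefore
A^* =
[[2, -2, -3],
 [-2, -1, -2]].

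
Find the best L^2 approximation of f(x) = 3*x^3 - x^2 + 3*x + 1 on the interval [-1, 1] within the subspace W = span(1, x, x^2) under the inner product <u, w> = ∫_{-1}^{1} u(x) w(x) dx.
g(x) = -x^2 + 24*x/5 + 1

The best approximation g ∈ W is the orthogonal projection of f onto W. Writing g = a_0 + a_1 x + a_2 x^2, the coefficients solve the normal equations G · a = b where
  G_{ij} = <φ_i, φ_j> and b_i = <f, φ_i>, with φ_0 = 1, φ_1 = x, φ_2 = x^2.
G =
  [2, 0, 2/3]
  [0, 2/3, 0]
  [2/3, 0, 2/5],
b = (4/3, 16/5, 4/15).
Solving gives a_0 = 1, a_1 = 24/5, a_2 = -1, so
  g(x) = -x^2 + 24*x/5 + 1.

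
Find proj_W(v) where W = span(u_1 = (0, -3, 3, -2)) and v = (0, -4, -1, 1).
proj_W(v) = (0, -21/22, 21/22, -7/11)

Set up U = [u_1 | ... | u_1] ∈ R^(4×1). The projector onto W = col(U) is P = U (U^T U)^(-1) U^T.
Compute U^T U =
  [22],
and U^T v = (7).
Solve U^T U · c = U^T v for the coefficients: c = (7/22). The projection is proj_W(v) = U c.
Check: (v - proj_W(v)) · u_1 = 0  (should be 0).
Result: proj_W(v) = (0, -21/22, 21/22, -7/11).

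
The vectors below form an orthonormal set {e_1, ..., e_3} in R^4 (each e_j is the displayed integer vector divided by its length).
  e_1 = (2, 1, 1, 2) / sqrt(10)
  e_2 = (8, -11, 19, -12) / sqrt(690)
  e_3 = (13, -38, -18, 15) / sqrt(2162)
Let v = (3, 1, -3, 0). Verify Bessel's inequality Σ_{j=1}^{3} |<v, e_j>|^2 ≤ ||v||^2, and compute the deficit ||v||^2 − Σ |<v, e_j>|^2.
Σ |<v, e_j>|^2 = 1637/282; ||v||^2 = 19; deficit = 3721/282

Write each e_j = u_j / sqrt(<u_j, u_j>) where u_j is the displayed integer vector. Then <v, e_j> = <v, u_j> / sqrt(<u_j, u_j>), so |<v, e_j>|^2 = <v, u_j>^2 / <u_j, u_j>.
Coefficients: <v, e_1> = 4/sqrt(10), <v, e_2> = -44/sqrt(690), <v, e_3> = 55/sqrt(2162).
Square and sum: Σ |<v, e_j>|^2 = 1637/282.
Compute ||v||^2 = v·v = 19.
Deficit = 19 − 1637/282 = 3721/282 ≥ 0, confirming Bessel's inequality. (The deficit equals ||v − Σ <v,e_j> e_j||^2, the squared distance from v to span{e_j}.)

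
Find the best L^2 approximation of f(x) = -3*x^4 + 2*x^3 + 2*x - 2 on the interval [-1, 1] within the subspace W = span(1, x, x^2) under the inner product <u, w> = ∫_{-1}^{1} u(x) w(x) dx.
g(x) = -18*x^2/7 + 16*x/5 - 61/35

The best approximation g ∈ W is the orthogonal projection of f onto W. Writing g = a_0 + a_1 x + a_2 x^2, the coefficients solve the normal equations G · a = b where
  G_{ij} = <φ_i, φ_j> and b_i = <f, φ_i>, with φ_0 = 1, φ_1 = x, φ_2 = x^2.
G =
  [2, 0, 2/3]
  [0, 2/3, 0]
  [2/3, 0, 2/5],
b = (-26/5, 32/15, -46/21).
Solving gives a_0 = -61/35, a_1 = 16/5, a_2 = -18/7, so
  g(x) = -18*x^2/7 + 16*x/5 - 61/35.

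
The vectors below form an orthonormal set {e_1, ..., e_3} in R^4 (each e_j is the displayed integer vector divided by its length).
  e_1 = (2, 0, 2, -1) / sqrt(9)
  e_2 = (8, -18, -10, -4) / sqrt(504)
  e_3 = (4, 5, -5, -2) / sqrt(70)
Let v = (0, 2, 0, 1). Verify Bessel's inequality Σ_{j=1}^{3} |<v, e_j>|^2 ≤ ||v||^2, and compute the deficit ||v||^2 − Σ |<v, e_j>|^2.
Σ |<v, e_j>|^2 = 21/5; ||v||^2 = 5; deficit = 4/5

Write each e_j = u_j / sqrt(<u_j, u_j>) where u_j is the displayed integer vector. Then <v, e_j> = <v, u_j> / sqrt(<u_j, u_j>), so |<v, e_j>|^2 = <v, u_j>^2 / <u_j, u_j>.
Coefficients: <v, e_1> = -1/sqrt(9), <v, e_2> = -40/sqrt(504), <v, e_3> = 8/sqrt(70).
Square and sum: Σ |<v, e_j>|^2 = 21/5.
Compute ||v||^2 = v·v = 5.
Deficit = 5 − 21/5 = 4/5 ≥ 0, confirming Bessel's inequality. (The deficit equals ||v − Σ <v,e_j> e_j||^2, the squared distance from v to span{e_j}.)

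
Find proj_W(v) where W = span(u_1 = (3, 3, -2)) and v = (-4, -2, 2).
proj_W(v) = (-3, -3, 2)

Set up U = [u_1 | ... | u_1] ∈ R^(3×1). The projector onto W = col(U) is P = U (U^T U)^(-1) U^T.
Compute U^T U =
  [22],
and U^T v = (-22).
Solve U^T U · c = U^T v for the coefficients: c = (-1). The projection is proj_W(v) = U c.
Check: (v - proj_W(v)) · u_1 = 0  (should be 0).
Result: proj_W(v) = (-3, -3, 2).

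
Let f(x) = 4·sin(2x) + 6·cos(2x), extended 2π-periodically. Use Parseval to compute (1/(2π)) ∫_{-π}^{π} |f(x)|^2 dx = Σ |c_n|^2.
Σ |c_n|^2 = 26

Expand |f|^2 and use orthogonality of {sin(nx), cos(mx)} on [-π, π]:
  ∫_{-π}^{π} sin(nx)^2 dx = π, ∫ cos(mx)^2 dx = π, and cross terms integrate to 0.
So ∫_{-π}^{π} f(x)^2 dx = 4^2 · π + 6^2 · π = (16 + 36)π.
Divide by 2π: (16 + 36)/2 = 26.
By Parseval, this equals Σ |c_n|^2.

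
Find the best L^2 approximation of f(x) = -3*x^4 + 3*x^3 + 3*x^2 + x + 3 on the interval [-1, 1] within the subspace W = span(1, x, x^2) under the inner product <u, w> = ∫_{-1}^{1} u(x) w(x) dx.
g(x) = 3*x^2/7 + 14*x/5 + 114/35

The best approximation g ∈ W is the orthogonal projection of f onto W. Writing g = a_0 + a_1 x + a_2 x^2, the coefficients solve the normal equations G · a = b where
  G_{ij} = <φ_i, φ_j> and b_i = <f, φ_i>, with φ_0 = 1, φ_1 = x, φ_2 = x^2.
G =
  [2, 0, 2/3]
  [0, 2/3, 0]
  [2/3, 0, 2/5],
b = (34/5, 28/15, 82/35).
Solving gives a_0 = 114/35, a_1 = 14/5, a_2 = 3/7, so
  g(x) = 3*x^2/7 + 14*x/5 + 114/35.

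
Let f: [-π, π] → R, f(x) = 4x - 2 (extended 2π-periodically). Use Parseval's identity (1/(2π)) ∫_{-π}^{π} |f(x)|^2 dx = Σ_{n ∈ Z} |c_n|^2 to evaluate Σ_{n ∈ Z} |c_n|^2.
Σ |c_n|^2 = 16π^2/3 + 4

Expand and integrate term by term over [-π, π]:
  ∫ (4x)^2 dx = 16·(2π^3/3); ∫ 2·4·(-2)·x dx = 0 (odd integrand); ∫ (-2)^2 dx = 4·2π.
So (1/(2π)) ∫_{-π}^{π} (4x - 2)^2 dx = 16π^2/3 + 4 = 16π^2/3 + 4.
Parseval ⇒ Σ |c_n|^2 = 16π^2/3 + 4.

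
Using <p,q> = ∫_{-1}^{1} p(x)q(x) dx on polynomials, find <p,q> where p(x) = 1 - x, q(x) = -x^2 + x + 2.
<p,q> = 8/3

Expand the product: p(x)·q(x) = x^3 - 2*x^2 - x + 2.
∫_{-1}^{1} of each monomial x^k gives [2/(k+1) if k even, 0 if k odd]. Integrating term-by-term (or equivalently evaluating the antiderivative F(x) = x^4/4 - 2*x^3/3 - x^2/2 + 2*x at the endpoints):
  F(1) − F(−1) = 13/12 − (-19/12) = 8/3.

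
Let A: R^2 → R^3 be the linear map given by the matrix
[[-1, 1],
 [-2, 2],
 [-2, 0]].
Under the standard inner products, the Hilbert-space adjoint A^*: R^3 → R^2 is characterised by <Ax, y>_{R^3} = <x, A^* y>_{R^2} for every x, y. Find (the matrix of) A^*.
A^* = A^T =
[[-1, -2, -2],
 [1, 2, 0]]

For real matrices with standard dot products, the defining identity <Ax, y> = <x, A^* y> gives (Ax)^T y = x^T (A^*) y, i.e. x^T A^T y = x^T (A^*) y. Since this holds for all x, y, we must have A^* = A^T. Therefore
A^* =
[[-1, -2, -2],
 [1, 2, 0]].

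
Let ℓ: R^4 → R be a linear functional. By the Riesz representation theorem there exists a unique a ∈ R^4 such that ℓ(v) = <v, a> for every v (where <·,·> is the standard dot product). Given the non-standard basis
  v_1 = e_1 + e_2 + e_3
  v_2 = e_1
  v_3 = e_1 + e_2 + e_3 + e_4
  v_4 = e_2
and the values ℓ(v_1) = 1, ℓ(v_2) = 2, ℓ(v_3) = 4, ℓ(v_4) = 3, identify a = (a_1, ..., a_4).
a = (2, 3, -4, 3)

Write a = (a_1, ..., a_4) in the standard basis. For each basis vector v_i, ℓ(v_i) = <v_i, a> is a linear equation in the a_j's. Collect the n equations into a matrix system V a = ℓ, where row i of V is v_i (expressed in the standard basis). Since V is invertible (lower-triangular with 1s on the diagonal, up to permutation), solve by back-substitution:
  V =
[[1, 1, 1, 0],
 [1, 0, 0, 0],
 [1, 1, 1, 1],
 [0, 1, 0, 0]]
  V a = (1, 2, 4, 3)
Solving gives a = (2, 3, -4, 3).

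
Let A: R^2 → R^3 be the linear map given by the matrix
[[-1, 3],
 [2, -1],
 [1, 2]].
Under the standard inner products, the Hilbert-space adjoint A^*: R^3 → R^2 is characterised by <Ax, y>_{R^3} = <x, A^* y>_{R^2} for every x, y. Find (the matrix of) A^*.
A^* = A^T =
[[-1, 2, 1],
 [3, -1, 2]]

For real matrices with standard dot products, the defining identity <Ax, y> = <x, A^* y> gives (Ax)^T y = x^T (A^*) y, i.e. x^T A^T y = x^T (A^*) y. Since this holds for all x, y, we must have A^* = A^T. Therefore
A^* =
[[-1, 2, 1],
 [3, -1, 2]].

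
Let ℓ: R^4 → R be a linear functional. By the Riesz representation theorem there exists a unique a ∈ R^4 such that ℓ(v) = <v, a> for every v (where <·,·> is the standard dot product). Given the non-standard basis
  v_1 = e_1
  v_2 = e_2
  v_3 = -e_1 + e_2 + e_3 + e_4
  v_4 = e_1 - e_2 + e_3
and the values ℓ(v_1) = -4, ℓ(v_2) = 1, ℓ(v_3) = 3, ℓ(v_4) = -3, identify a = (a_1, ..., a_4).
a = (-4, 1, 2, -4)

Write a = (a_1, ..., a_4) in the standard basis. For each basis vector v_i, ℓ(v_i) = <v_i, a> is a linear equation in the a_j's. Collect the n equations into a matrix system V a = ℓ, where row i of V is v_i (expressed in the standard basis). Since V is invertible (lower-triangular with 1s on the diagonal, up to permutation), solve by back-substitution:
  V =
[[1, 0, 0, 0],
 [0, 1, 0, 0],
 [-1, 1, 1, 1],
 [1, -1, 1, 0]]
  V a = (-4, 1, 3, -3)
Solving gives a = (-4, 1, 2, -4).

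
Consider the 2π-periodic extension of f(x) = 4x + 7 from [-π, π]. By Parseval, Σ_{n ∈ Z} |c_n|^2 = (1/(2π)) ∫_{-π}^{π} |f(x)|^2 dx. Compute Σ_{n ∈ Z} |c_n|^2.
Σ |c_n|^2 = 16π^2/3 + 49

Expand and integrate term by term over [-π, π]:
  ∫ (4x)^2 dx = 16·(2π^3/3); ∫ 2·4·(7)·x dx = 0 (odd integrand); ∫ 7^2 dx = 49·2π.
So (1/(2π)) ∫_{-π}^{π} (4x + 7)^2 dx = 16π^2/3 + 49 = 16π^2/3 + 49.
Parseval ⇒ Σ |c_n|^2 = 16π^2/3 + 49.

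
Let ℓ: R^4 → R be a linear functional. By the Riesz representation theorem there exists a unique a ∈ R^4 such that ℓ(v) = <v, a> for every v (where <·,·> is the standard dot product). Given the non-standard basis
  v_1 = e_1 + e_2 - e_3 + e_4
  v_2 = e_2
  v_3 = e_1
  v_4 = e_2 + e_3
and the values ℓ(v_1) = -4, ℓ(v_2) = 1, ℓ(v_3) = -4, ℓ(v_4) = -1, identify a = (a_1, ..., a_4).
a = (-4, 1, -2, -3)

Write a = (a_1, ..., a_4) in the standard basis. For each basis vector v_i, ℓ(v_i) = <v_i, a> is a linear equation in the a_j's. Collect the n equations into a matrix system V a = ℓ, where row i of V is v_i (expressed in the standard basis). Since V is invertible (lower-triangular with 1s on the diagonal, up to permutation), solve by back-substitution:
  V =
[[1, 1, -1, 1],
 [0, 1, 0, 0],
 [1, 0, 0, 0],
 [0, 1, 1, 0]]
  V a = (-4, 1, -4, -1)
Solving gives a = (-4, 1, -2, -3).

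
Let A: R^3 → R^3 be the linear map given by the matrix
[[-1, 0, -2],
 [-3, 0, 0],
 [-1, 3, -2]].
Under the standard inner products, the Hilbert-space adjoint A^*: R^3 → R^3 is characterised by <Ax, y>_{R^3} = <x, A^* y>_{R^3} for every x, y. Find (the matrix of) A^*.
A^* = A^T =
[[-1, -3, -1],
 [0, 0, 3],
 [-2, 0, -2]]

For real matrices with standard dot products, the defining identity <Ax, y> = <x, A^* y> gives (Ax)^T y = x^T (A^*) y, i.e. x^T A^T y = x^T (A^*) y. Since this holds for all x, y, we must have A^* = A^T. Therefore
A^* =
[[-1, -3, -1],
 [0, 0, 3],
 [-2, 0, -2]].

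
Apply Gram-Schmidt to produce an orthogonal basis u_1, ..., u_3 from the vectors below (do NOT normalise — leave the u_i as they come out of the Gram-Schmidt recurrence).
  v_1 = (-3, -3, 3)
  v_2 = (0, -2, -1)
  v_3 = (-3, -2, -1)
Orthogonal basis:
  u_1 = (-3, -3, 3)
  u_2 = (1/3, -5/3, -4/3)
  u_3 = (-27/14, 9/14, -9/7)

Apply the Gram-Schmidt recurrence
  u_1 = v_1
  u_i = v_i − Σ_{j<i} ((v_i · u_j) / (u_j · u_j)) · u_j.

Step by step this gives:
  u_1 = (-3, -3, 3)
  u_2 = (1/3, -5/3, -4/3)
  u_3 = (-27/14, 9/14, -9/7)

Orthogonality check:
  u_2 · u_1 = 0 (should be 0)
  u_3 · u_1 = 0 (should be 0)
  u_3 · u_2 = 0 (should be 0)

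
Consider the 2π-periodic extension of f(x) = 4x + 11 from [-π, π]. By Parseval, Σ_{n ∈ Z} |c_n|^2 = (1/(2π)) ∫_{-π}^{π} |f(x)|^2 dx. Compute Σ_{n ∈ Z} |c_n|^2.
Σ |c_n|^2 = 16π^2/3 + 121

Expand and integrate term by term over [-π, π]:
  ∫ (4x)^2 dx = 16·(2π^3/3); ∫ 2·4·(11)·x dx = 0 (odd integrand); ∫ 11^2 dx = 121·2π.
So (1/(2π)) ∫_{-π}^{π} (4x + 11)^2 dx = 16π^2/3 + 121 = 16π^2/3 + 121.
Parseval ⇒ Σ |c_n|^2 = 16π^2/3 + 121.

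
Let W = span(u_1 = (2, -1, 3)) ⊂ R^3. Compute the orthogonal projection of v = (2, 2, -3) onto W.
proj_W(v) = (-1, 1/2, -3/2)

Set up U = [u_1 | ... | u_1] ∈ R^(3×1). The projector onto W = col(U) is P = U (U^T U)^(-1) U^T.
Compute U^T U =
  [14],
and U^T v = (-7).
Solve U^T U · c = U^T v for the coefficients: c = (-1/2). The projection is proj_W(v) = U c.
Check: (v - proj_W(v)) · u_1 = 0  (should be 0).
Result: proj_W(v) = (-1, 1/2, -3/2).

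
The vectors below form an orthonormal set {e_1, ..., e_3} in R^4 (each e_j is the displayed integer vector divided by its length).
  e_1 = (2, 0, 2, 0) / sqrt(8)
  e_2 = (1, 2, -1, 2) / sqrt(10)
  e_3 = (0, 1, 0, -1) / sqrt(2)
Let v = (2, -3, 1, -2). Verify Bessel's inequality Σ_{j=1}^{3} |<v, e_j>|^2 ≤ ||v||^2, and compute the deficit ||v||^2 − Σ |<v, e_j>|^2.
Σ |<v, e_j>|^2 = 131/10; ||v||^2 = 18; deficit = 49/10

Write each e_j = u_j / sqrt(<u_j, u_j>) where u_j is the displayed integer vector. Then <v, e_j> = <v, u_j> / sqrt(<u_j, u_j>), so |<v, e_j>|^2 = <v, u_j>^2 / <u_j, u_j>.
Coefficients: <v, e_1> = 6/sqrt(8), <v, e_2> = -9/sqrt(10), <v, e_3> = -1/sqrt(2).
Square and sum: Σ |<v, e_j>|^2 = 131/10.
Compute ||v||^2 = v·v = 18.
Deficit = 18 − 131/10 = 49/10 ≥ 0, confirming Bessel's inequality. (The deficit equals ||v − Σ <v,e_j> e_j||^2, the squared distance from v to span{e_j}.)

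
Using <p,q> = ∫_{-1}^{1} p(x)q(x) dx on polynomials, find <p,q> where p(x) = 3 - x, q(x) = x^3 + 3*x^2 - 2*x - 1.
<p,q> = 14/15

Expand the product: p(x)·q(x) = -x^4 + 11*x^2 - 5*x - 3.
∫_{-1}^{1} of each monomial x^k gives [2/(k+1) if k even, 0 if k odd]. Integrating term-by-term (or equivalently evaluating the antiderivative F(x) = -x^5/5 + 11*x^3/3 - 5*x^2/2 - 3*x at the endpoints):
  F(1) − F(−1) = -61/30 − (-89/30) = 14/15.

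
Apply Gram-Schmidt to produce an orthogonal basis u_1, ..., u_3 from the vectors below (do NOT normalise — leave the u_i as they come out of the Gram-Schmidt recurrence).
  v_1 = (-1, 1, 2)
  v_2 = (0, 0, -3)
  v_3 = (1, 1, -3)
Orthogonal basis:
  u_1 = (-1, 1, 2)
  u_2 = (-1, 1, -1)
  u_3 = (1, 1, 0)

Apply the Gram-Schmidt recurrence
  u_1 = v_1
  u_i = v_i − Σ_{j<i} ((v_i · u_j) / (u_j · u_j)) · u_j.

Step by step this gives:
  u_1 = (-1, 1, 2)
  u_2 = (-1, 1, -1)
  u_3 = (1, 1, 0)

Orthogonality check:
  u_2 · u_1 = 0 (should be 0)
  u_3 · u_1 = 0 (should be 0)
  u_3 · u_2 = 0 (should be 0)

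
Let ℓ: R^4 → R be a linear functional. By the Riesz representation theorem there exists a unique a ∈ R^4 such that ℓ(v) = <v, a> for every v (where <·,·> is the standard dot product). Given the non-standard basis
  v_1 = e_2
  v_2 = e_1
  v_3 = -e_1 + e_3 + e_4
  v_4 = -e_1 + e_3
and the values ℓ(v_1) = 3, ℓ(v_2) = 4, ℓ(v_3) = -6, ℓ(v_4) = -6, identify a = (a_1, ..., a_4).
a = (4, 3, -2, 0)

Write a = (a_1, ..., a_4) in the standard basis. For each basis vector v_i, ℓ(v_i) = <v_i, a> is a linear equation in the a_j's. Collect the n equations into a matrix system V a = ℓ, where row i of V is v_i (expressed in the standard basis). Since V is invertible (lower-triangular with 1s on the diagonal, up to permutation), solve by back-substitution:
  V =
[[0, 1, 0, 0],
 [1, 0, 0, 0],
 [-1, 0, 1, 1],
 [-1, 0, 1, 0]]
  V a = (3, 4, -6, -6)
Solving gives a = (4, 3, -2, 0).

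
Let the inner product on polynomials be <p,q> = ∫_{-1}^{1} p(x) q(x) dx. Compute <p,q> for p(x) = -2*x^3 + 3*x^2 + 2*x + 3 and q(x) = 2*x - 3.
<p,q> = -344/15

Expand the product: p(x)·q(x) = -4*x^4 + 12*x^3 - 5*x^2 - 9.
∫_{-1}^{1} of each monomial x^k gives [2/(k+1) if k even, 0 if k odd]. Integrating term-by-term (or equivalently evaluating the antiderivative F(x) = -4*x^5/5 + 3*x^4 - 5*x^3/3 - 9*x at the endpoints):
  F(1) − F(−1) = -127/15 − (217/15) = -344/15.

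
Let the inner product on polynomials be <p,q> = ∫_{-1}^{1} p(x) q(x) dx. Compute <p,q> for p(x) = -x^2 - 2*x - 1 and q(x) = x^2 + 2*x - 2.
<p,q> = 8/5

Expand the product: p(x)·q(x) = -x^4 - 4*x^3 - 3*x^2 + 2*x + 2.
∫_{-1}^{1} of each monomial x^k gives [2/(k+1) if k even, 0 if k odd]. Integrating term-by-term (or equivalently evaluating the antiderivative F(x) = -x^5/5 - x^4 - x^3 + x^2 + 2*x at the endpoints):
  F(1) − F(−1) = 4/5 − (-4/5) = 8/5.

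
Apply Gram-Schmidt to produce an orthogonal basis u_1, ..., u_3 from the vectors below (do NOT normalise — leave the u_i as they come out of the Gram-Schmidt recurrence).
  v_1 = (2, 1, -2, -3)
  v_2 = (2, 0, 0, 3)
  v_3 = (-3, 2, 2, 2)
Orthogonal basis:
  u_1 = (2, 1, -2, -3)
  u_2 = (23/9, 5/18, -5/9, 13/6)
  u_3 = (-123/209, 600/209, 54/209, 82/209)

Apply the Gram-Schmidt recurrence
  u_1 = v_1
  u_i = v_i − Σ_{j<i} ((v_i · u_j) / (u_j · u_j)) · u_j.

Step by step this gives:
  u_1 = (2, 1, -2, -3)
  u_2 = (23/9, 5/18, -5/9, 13/6)
  u_3 = (-123/209, 600/209, 54/209, 82/209)

Orthogonality check:
  u_2 · u_1 = 0 (should be 0)
  u_3 · u_1 = 0 (should be 0)
  u_3 · u_2 = 0 (should be 0)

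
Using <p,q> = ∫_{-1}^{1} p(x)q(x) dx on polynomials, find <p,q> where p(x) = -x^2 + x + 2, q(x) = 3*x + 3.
<p,q> = 12

Expand the product: p(x)·q(x) = -3*x^3 + 9*x + 6.
∫_{-1}^{1} of each monomial x^k gives [2/(k+1) if k even, 0 if k odd]. Integrating term-by-term (or equivalently evaluating the antiderivative F(x) = -3*x^4/4 + 9*x^2/2 + 6*x at the endpoints):
  F(1) − F(−1) = 39/4 − (-9/4) = 12.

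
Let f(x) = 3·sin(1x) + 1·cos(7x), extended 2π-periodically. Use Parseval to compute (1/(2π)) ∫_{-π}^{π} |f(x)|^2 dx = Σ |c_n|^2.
Σ |c_n|^2 = 5

Expand |f|^2 and use orthogonality of {sin(nx), cos(mx)} on [-π, π]:
  ∫_{-π}^{π} sin(nx)^2 dx = π, ∫ cos(mx)^2 dx = π, and cross terms integrate to 0.
So ∫_{-π}^{π} f(x)^2 dx = 3^2 · π + 1^2 · π = (9 + 1)π.
Divide by 2π: (9 + 1)/2 = 5.
By Parseval, this equals Σ |c_n|^2.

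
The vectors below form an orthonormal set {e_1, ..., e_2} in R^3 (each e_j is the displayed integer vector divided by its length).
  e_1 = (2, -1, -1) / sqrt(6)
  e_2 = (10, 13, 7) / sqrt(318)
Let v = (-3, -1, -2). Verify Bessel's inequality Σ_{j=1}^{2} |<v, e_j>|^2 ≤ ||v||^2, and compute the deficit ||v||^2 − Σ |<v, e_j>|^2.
Σ |<v, e_j>|^2 = 621/53; ||v||^2 = 14; deficit = 121/53

Write each e_j = u_j / sqrt(<u_j, u_j>) where u_j is the displayed integer vector. Then <v, e_j> = <v, u_j> / sqrt(<u_j, u_j>), so |<v, e_j>|^2 = <v, u_j>^2 / <u_j, u_j>.
Coefficients: <v, e_1> = -3/sqrt(6), <v, e_2> = -57/sqrt(318).
Square and sum: Σ |<v, e_j>|^2 = 621/53.
Compute ||v||^2 = v·v = 14.
Deficit = 14 − 621/53 = 121/53 ≥ 0, confirming Bessel's inequality. (The deficit equals ||v − Σ <v,e_j> e_j||^2, the squared distance from v to span{e_j}.)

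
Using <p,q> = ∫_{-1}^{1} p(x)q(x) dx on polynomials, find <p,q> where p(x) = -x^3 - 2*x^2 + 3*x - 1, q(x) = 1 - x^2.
<p,q> = -28/15

Expand the product: p(x)·q(x) = x^5 + 2*x^4 - 4*x^3 - x^2 + 3*x - 1.
∫_{-1}^{1} of each monomial x^k gives [2/(k+1) if k even, 0 if k odd]. Integrating term-by-term (or equivalently evaluating the antiderivative F(x) = x^6/6 + 2*x^5/5 - x^4 - x^3/3 + 3*x^2/2 - x at the endpoints):
  F(1) − F(−1) = -4/15 − (8/5) = -28/15.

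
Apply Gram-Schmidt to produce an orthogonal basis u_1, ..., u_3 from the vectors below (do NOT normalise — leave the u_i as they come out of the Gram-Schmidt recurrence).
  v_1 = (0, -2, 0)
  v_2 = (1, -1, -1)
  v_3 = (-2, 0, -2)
Orthogonal basis:
  u_1 = (0, -2, 0)
  u_2 = (1, 0, -1)
  u_3 = (-2, 0, -2)

Apply the Gram-Schmidt recurrence
  u_1 = v_1
  u_i = v_i − Σ_{j<i} ((v_i · u_j) / (u_j · u_j)) · u_j.

Step by step this gives:
  u_1 = (0, -2, 0)
  u_2 = (1, 0, -1)
  u_3 = (-2, 0, -2)

Orthogonality check:
  u_2 · u_1 = 0 (should be 0)
  u_3 · u_1 = 0 (should be 0)
  u_3 · u_2 = 0 (should be 0)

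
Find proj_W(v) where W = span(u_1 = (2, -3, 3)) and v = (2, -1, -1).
proj_W(v) = (4/11, -6/11, 6/11)

Set up U = [u_1 | ... | u_1] ∈ R^(3×1). The projector onto W = col(U) is P = U (U^T U)^(-1) U^T.
Compute U^T U =
  [22],
and U^T v = (4).
Solve U^T U · c = U^T v for the coefficients: c = (2/11). The projection is proj_W(v) = U c.
Check: (v - proj_W(v)) · u_1 = 0  (should be 0).
Result: proj_W(v) = (4/11, -6/11, 6/11).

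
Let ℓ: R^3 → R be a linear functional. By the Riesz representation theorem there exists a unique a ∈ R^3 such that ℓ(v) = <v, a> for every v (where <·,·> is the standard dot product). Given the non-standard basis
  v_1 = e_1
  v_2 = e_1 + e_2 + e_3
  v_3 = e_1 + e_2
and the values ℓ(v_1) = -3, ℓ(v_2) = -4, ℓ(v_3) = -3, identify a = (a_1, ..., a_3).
a = (-3, 0, -1)

Write a = (a_1, ..., a_3) in the standard basis. For each basis vector v_i, ℓ(v_i) = <v_i, a> is a linear equation in the a_j's. Collect the n equations into a matrix system V a = ℓ, where row i of V is v_i (expressed in the standard basis). Since V is invertible (lower-triangular with 1s on the diagonal, up to permutation), solve by back-substitution:
  V =
[[1, 0, 0],
 [1, 1, 1],
 [1, 1, 0]]
  V a = (-3, -4, -3)
Solving gives a = (-3, 0, -1).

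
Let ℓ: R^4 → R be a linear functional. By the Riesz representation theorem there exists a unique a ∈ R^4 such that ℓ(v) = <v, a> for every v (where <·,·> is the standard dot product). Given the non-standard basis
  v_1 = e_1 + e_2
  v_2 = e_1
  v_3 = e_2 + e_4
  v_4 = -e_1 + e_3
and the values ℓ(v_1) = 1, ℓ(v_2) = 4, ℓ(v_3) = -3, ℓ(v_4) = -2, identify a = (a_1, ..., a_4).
a = (4, -3, 2, 0)

Write a = (a_1, ..., a_4) in the standard basis. For each basis vector v_i, ℓ(v_i) = <v_i, a> is a linear equation in the a_j's. Collect the n equations into a matrix system V a = ℓ, where row i of V is v_i (expressed in the standard basis). Since V is invertible (lower-triangular with 1s on the diagonal, up to permutation), solve by back-substitution:
  V =
[[1, 1, 0, 0],
 [1, 0, 0, 0],
 [0, 1, 0, 1],
 [-1, 0, 1, 0]]
  V a = (1, 4, -3, -2)
Solving gives a = (4, -3, 2, 0).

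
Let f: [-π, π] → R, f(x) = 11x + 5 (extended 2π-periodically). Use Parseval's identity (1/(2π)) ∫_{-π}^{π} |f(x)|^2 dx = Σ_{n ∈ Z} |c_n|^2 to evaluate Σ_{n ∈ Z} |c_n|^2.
Σ |c_n|^2 = 121π^2/3 + 25

Expand and integrate term by term over [-π, π]:
  ∫ (11x)^2 dx = 121·(2π^3/3); ∫ 2·11·(5)·x dx = 0 (odd integrand); ∫ 5^2 dx = 25·2π.
So (1/(2π)) ∫_{-π}^{π} (11x + 5)^2 dx = 121π^2/3 + 25 = 121π^2/3 + 25.
Parseval ⇒ Σ |c_n|^2 = 121π^2/3 + 25.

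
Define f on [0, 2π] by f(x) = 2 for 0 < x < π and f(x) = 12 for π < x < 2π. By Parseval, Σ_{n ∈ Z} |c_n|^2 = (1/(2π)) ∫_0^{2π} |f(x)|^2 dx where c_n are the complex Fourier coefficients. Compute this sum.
Σ |c_n|^2 = 74

Parseval equates the L^2 energy of f (normalised by 1/(2π)) with the ℓ^2 sum of its Fourier coefficients: (1/(2π)) ∫_0^{2π} |f|^2 = Σ |c_n|^2.
Compute the left side: (1/(2π)) [∫_0^π 2^2 dx + ∫_π^{2π} 12^2 dx] = (1/(2π)) · (4π + 144π) = (4 + 144)/2 = 74.
So Σ_{n ∈ Z} |c_n|^2 = 74.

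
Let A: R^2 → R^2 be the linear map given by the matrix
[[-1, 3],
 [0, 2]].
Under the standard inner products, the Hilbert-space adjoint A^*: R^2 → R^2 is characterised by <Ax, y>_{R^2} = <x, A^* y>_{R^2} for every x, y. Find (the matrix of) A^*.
A^* = A^T =
[[-1, 0],
 [3, 2]]

For real matrices with standard dot products, the defining identity <Ax, y> = <x, A^* y> gives (Ax)^T y = x^T (A^*) y, i.e. x^T A^T y = x^T (A^*) y. Since this holds for all x, y, we must have A^* = A^T. Therefore
A^* =
[[-1, 0],
 [3, 2]].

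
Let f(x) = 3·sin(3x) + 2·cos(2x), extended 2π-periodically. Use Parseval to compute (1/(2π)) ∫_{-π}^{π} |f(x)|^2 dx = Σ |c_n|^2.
Σ |c_n|^2 = 13/2

Expand |f|^2 and use orthogonality of {sin(nx), cos(mx)} on [-π, π]:
  ∫_{-π}^{π} sin(nx)^2 dx = π, ∫ cos(mx)^2 dx = π, and cross terms integrate to 0.
So ∫_{-π}^{π} f(x)^2 dx = 3^2 · π + 2^2 · π = (9 + 4)π.
Divide by 2π: (9 + 4)/2 = 13/2.
By Parseval, this equals Σ |c_n|^2.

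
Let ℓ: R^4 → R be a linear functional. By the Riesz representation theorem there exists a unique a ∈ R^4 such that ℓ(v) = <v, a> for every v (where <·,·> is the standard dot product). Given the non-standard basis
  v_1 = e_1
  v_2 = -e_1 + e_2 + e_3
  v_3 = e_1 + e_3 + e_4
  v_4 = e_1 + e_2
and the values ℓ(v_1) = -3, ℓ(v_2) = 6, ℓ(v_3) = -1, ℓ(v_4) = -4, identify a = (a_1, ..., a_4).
a = (-3, -1, 4, -2)

Write a = (a_1, ..., a_4) in the standard basis. For each basis vector v_i, ℓ(v_i) = <v_i, a> is a linear equation in the a_j's. Collect the n equations into a matrix system V a = ℓ, where row i of V is v_i (expressed in the standard basis). Since V is invertible (lower-triangular with 1s on the diagonal, up to permutation), solve by back-substitution:
  V =
[[1, 0, 0, 0],
 [-1, 1, 1, 0],
 [1, 0, 1, 1],
 [1, 1, 0, 0]]
  V a = (-3, 6, -1, -4)
Solving gives a = (-3, -1, 4, -2).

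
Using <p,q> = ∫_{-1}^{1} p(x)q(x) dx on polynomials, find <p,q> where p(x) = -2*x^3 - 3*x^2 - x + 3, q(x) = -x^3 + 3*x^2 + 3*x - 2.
<p,q> = -316/35

Expand the product: p(x)·q(x) = 2*x^6 - 3*x^5 - 14*x^4 - 11*x^3 + 12*x^2 + 11*x - 6.
∫_{-1}^{1} of each monomial x^k gives [2/(k+1) if k even, 0 if k odd]. Integrating term-by-term (or equivalently evaluating the antiderivative F(x) = 2*x^7/7 - x^6/2 - 14*x^5/5 - 11*x^4/4 + 4*x^3 + 11*x^2/2 - 6*x at the endpoints):
  F(1) − F(−1) = -317/140 − (947/140) = -316/35.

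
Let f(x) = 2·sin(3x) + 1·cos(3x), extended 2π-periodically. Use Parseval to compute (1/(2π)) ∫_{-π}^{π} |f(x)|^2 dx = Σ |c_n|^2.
Σ |c_n|^2 = 5/2

Expand |f|^2 and use orthogonality of {sin(nx), cos(mx)} on [-π, π]:
  ∫_{-π}^{π} sin(nx)^2 dx = π, ∫ cos(mx)^2 dx = π, and cross terms integrate to 0.
So ∫_{-π}^{π} f(x)^2 dx = 2^2 · π + 1^2 · π = (4 + 1)π.
Divide by 2π: (4 + 1)/2 = 5/2.
By Parseval, this equals Σ |c_n|^2.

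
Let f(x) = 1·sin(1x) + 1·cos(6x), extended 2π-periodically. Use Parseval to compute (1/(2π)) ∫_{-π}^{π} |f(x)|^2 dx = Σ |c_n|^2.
Σ |c_n|^2 = 1

Expand |f|^2 and use orthogonality of {sin(nx), cos(mx)} on [-π, π]:
  ∫_{-π}^{π} sin(nx)^2 dx = π, ∫ cos(mx)^2 dx = π, and cross terms integrate to 0.
So ∫_{-π}^{π} f(x)^2 dx = 1^2 · π + 1^2 · π = (1 + 1)π.
Divide by 2π: (1 + 1)/2 = 1.
By Parseval, this equals Σ |c_n|^2.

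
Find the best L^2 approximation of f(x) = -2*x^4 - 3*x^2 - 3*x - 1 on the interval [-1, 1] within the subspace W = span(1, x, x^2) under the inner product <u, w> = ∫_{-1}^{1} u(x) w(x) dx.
g(x) = -33*x^2/7 - 3*x - 29/35

The best approximation g ∈ W is the orthogonal projection of f onto W. Writing g = a_0 + a_1 x + a_2 x^2, the coefficients solve the normal equations G · a = b where
  G_{ij} = <φ_i, φ_j> and b_i = <f, φ_i>, with φ_0 = 1, φ_1 = x, φ_2 = x^2.
G =
  [2, 0, 2/3]
  [0, 2/3, 0]
  [2/3, 0, 2/5],
b = (-24/5, -2, -256/105).
Solving gives a_0 = -29/35, a_1 = -3, a_2 = -33/7, so
  g(x) = -33*x^2/7 - 3*x - 29/35.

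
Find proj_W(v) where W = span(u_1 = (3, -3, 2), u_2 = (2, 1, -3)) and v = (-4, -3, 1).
proj_W(v) = (-790/299, -11/23, 821/299)

Set up U = [u_1 | ... | u_2] ∈ R^(3×2). The projector onto W = col(U) is P = U (U^T U)^(-1) U^T.
Compute U^T U =
  [22, -3]
  [-3, 14],
and U^T v = (-1, -14).
Solve U^T U · c = U^T v for the coefficients: c = (-56/299, -311/299). The projection is proj_W(v) = U c.
Check: (v - proj_W(v)) · u_1 = 0  (should be 0).
Check: (v - proj_W(v)) · u_2 = 0  (should be 0).
Result: proj_W(v) = (-790/299, -11/23, 821/299).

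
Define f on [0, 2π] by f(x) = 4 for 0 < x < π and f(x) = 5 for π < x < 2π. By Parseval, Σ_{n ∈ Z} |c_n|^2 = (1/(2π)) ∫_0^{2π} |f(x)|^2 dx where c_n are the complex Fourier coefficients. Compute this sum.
Σ |c_n|^2 = 41/2

Parseval equates the L^2 energy of f (normalised by 1/(2π)) with the ℓ^2 sum of its Fourier coefficients: (1/(2π)) ∫_0^{2π} |f|^2 = Σ |c_n|^2.
Compute the left side: (1/(2π)) [∫_0^π 4^2 dx + ∫_π^{2π} 5^2 dx] = (1/(2π)) · (16π + 25π) = (16 + 25)/2 = 41/2.
So Σ_{n ∈ Z} |c_n|^2 = 41/2.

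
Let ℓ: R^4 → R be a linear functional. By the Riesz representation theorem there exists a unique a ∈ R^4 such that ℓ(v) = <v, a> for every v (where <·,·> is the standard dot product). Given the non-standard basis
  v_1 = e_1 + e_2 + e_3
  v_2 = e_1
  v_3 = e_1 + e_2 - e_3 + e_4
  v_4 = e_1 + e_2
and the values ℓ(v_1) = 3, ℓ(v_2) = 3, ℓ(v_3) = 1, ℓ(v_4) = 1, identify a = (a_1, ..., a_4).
a = (3, -2, 2, 2)

Write a = (a_1, ..., a_4) in the standard basis. For each basis vector v_i, ℓ(v_i) = <v_i, a> is a linear equation in the a_j's. Collect the n equations into a matrix system V a = ℓ, where row i of V is v_i (expressed in the standard basis). Since V is invertible (lower-triangular with 1s on the diagonal, up to permutation), solve by back-substitution:
  V =
[[1, 1, 1, 0],
 [1, 0, 0, 0],
 [1, 1, -1, 1],
 [1, 1, 0, 0]]
  V a = (3, 3, 1, 1)
Solving gives a = (3, -2, 2, 2).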